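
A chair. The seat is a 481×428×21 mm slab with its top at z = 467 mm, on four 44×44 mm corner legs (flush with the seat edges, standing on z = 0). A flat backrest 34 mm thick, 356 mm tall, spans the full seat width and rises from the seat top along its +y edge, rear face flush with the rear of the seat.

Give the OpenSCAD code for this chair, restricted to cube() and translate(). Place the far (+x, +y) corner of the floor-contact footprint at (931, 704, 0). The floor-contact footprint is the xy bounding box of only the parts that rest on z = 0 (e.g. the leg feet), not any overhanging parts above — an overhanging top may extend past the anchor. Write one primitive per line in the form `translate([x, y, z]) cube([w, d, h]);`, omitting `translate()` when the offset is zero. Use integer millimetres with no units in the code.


// leg_h = 467 - 21 = 446
translate([450, 276, 446]) cube([481, 428, 21]);
translate([450, 276, 0]) cube([44, 44, 446]);
translate([887, 276, 0]) cube([44, 44, 446]);
translate([450, 660, 0]) cube([44, 44, 446]);
translate([887, 660, 0]) cube([44, 44, 446]);
translate([450, 670, 467]) cube([481, 34, 356]);


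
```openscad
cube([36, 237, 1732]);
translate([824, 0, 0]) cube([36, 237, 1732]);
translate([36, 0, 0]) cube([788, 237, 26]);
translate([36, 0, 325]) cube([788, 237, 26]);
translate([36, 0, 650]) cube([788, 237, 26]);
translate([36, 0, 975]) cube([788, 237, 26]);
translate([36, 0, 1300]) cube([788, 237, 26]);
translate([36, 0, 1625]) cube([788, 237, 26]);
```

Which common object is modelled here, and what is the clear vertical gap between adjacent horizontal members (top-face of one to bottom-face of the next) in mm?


A bookshelf. The clear shelf gap is 299 mm.

Two tall side panels with 6 horizontal boards between them — a bookshelf. The first two shelf undersides are at z = 0 and z = 325; with shelf thickness 26, the clear gap is 325 − 0 − 26 = 299 mm.


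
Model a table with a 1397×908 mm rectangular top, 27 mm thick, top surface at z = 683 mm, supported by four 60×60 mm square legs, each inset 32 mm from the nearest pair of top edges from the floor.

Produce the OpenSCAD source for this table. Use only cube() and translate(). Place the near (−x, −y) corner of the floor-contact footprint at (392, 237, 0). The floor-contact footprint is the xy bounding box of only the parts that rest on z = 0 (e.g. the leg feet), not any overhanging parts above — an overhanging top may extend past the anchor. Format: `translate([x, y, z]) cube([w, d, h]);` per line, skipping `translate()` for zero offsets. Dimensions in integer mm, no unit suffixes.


translate([360, 205, 656]) cube([1397, 908, 27]);
translate([392, 237, 0]) cube([60, 60, 656]);
translate([1665, 237, 0]) cube([60, 60, 656]);
translate([392, 1021, 0]) cube([60, 60, 656]);
translate([1665, 1021, 0]) cube([60, 60, 656]);


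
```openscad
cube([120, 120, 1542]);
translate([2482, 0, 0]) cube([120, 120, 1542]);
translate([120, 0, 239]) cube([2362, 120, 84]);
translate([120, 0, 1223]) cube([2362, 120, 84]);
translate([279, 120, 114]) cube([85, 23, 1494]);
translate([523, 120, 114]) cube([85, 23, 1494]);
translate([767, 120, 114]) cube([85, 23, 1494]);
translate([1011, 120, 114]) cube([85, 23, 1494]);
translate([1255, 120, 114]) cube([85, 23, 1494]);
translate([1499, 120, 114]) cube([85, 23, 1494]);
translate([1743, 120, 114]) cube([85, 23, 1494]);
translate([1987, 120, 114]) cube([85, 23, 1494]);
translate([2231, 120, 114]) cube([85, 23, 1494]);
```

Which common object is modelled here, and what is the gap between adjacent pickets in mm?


A fence section. The picket gap is 159 mm.

Two posts, two rails, 9 pickets — a fence section. Span 2362 mm holds 9 pickets of 85 mm with 10 equal gaps: ⌊(2362 − 9·85) / 10⌋ = 159 mm.


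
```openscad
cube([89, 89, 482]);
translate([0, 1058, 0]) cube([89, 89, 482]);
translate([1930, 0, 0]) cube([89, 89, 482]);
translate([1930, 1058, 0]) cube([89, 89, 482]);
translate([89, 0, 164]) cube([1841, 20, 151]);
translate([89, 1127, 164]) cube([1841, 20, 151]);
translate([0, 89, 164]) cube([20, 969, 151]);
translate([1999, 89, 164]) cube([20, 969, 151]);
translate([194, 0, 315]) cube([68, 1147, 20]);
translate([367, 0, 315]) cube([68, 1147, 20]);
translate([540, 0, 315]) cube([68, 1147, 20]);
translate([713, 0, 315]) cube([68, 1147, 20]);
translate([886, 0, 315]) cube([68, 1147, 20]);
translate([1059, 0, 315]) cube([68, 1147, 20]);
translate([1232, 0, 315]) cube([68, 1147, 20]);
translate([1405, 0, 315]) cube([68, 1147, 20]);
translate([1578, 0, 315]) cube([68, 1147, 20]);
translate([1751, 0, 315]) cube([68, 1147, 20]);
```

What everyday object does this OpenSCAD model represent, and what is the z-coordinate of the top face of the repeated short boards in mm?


A bed frame. The slat-top height is 335 mm.

Four posts, four rails, and a row of slats — a bed frame. Slats sit on the rails at z = 164 + 151 = 315; with slat thickness 20, the top is 335 mm.


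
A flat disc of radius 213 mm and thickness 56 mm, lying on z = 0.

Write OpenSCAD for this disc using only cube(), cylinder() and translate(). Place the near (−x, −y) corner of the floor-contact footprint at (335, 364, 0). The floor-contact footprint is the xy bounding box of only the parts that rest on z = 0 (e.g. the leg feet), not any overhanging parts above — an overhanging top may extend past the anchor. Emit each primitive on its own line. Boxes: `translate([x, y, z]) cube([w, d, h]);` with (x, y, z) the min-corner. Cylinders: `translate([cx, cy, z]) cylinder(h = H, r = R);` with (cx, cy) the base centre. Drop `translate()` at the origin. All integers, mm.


translate([548, 577, 0]) cylinder(h = 56, r = 213);


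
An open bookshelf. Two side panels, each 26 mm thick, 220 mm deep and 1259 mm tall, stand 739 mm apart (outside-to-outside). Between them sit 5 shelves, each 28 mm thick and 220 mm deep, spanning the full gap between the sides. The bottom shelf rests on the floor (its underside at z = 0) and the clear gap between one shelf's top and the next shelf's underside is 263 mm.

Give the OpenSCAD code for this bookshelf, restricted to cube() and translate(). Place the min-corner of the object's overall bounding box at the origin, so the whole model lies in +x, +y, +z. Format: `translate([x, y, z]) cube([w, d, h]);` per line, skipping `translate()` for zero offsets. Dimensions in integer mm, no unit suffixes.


cube([26, 220, 1259]);
translate([713, 0, 0]) cube([26, 220, 1259]);
translate([26, 0, 0]) cube([687, 220, 28]);
translate([26, 0, 291]) cube([687, 220, 28]);
translate([26, 0, 582]) cube([687, 220, 28]);
translate([26, 0, 873]) cube([687, 220, 28]);
translate([26, 0, 1164]) cube([687, 220, 28]);


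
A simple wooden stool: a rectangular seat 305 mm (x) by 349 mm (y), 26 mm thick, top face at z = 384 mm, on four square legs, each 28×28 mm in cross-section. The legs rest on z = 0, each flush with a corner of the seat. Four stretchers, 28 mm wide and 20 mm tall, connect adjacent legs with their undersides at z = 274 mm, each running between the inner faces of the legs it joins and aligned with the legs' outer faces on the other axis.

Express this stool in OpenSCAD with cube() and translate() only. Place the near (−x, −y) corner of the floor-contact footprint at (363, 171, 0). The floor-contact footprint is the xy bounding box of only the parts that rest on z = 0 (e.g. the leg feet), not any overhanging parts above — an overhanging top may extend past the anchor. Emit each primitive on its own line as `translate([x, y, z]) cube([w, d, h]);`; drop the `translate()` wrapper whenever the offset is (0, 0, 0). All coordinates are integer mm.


// leg_h = 384 - 26 = 358
// stretcher span = 305 - 2*28 = 249
translate([363, 171, 358]) cube([305, 349, 26]);
translate([363, 171, 0]) cube([28, 28, 358]);
translate([640, 171, 0]) cube([28, 28, 358]);
translate([363, 492, 0]) cube([28, 28, 358]);
translate([640, 492, 0]) cube([28, 28, 358]);
translate([391, 171, 274]) cube([249, 28, 20]);
translate([391, 492, 274]) cube([249, 28, 20]);
translate([363, 199, 274]) cube([28, 293, 20]);
translate([640, 199, 274]) cube([28, 293, 20]);


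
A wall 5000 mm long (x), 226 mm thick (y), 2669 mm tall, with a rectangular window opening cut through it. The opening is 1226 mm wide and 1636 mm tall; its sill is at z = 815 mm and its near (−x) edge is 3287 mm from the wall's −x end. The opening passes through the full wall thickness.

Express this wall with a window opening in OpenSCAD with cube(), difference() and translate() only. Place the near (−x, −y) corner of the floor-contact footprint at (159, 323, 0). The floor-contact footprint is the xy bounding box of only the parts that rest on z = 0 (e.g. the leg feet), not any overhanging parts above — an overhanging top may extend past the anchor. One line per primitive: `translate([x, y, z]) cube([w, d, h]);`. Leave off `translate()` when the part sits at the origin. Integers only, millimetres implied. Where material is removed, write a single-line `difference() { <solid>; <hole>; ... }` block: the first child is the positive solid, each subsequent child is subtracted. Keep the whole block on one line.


difference() { translate([159, 323, 0]) cube([5000, 226, 2669]); translate([3446, 323, 815]) cube([1226, 226, 1636]); }


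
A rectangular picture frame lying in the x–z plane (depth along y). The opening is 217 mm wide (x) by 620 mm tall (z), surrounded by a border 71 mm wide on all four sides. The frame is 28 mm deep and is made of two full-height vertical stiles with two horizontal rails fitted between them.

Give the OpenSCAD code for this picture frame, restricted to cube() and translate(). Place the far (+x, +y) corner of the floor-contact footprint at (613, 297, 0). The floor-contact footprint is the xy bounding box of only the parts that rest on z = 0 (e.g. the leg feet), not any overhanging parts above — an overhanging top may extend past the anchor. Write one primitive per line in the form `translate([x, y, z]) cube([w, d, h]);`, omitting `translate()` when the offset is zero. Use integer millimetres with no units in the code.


translate([254, 269, 0]) cube([71, 28, 762]);
translate([542, 269, 0]) cube([71, 28, 762]);
translate([325, 269, 0]) cube([217, 28, 71]);
translate([325, 269, 691]) cube([217, 28, 71]);


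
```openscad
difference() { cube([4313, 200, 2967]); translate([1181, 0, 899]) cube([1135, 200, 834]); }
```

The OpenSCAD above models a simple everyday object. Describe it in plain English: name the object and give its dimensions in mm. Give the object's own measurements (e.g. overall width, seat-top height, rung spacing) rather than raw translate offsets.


A wall 4313 mm long (x), 200 mm thick (y), 2967 mm tall, with a rectangular window opening cut through it. The opening is 1135 mm wide and 834 mm tall; its sill is at z = 899 mm and its near (−x) edge is 1181 mm from the wall's −x end. The opening passes through the full wall thickness.


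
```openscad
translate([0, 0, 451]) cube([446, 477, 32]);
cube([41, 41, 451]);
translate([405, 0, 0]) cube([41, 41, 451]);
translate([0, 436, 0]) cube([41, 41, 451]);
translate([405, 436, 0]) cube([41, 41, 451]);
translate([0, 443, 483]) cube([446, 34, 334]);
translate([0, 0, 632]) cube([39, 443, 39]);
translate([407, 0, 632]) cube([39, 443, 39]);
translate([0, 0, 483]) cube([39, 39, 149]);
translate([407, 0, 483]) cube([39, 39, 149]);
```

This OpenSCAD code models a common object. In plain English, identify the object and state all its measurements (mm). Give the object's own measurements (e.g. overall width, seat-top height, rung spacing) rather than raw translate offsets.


A chair. The seat is a 446×477×32 mm slab with its top at z = 483 mm, on four 41×41 mm corner legs (flush with the seat edges, standing on z = 0). A flat backrest 34 mm thick, 334 mm tall, spans the full seat width and rises from the seat top along its +y edge, rear face flush with the rear of the seat. Two armrests of 39×39 mm section run along each side from the seat's front edge to the front of the backrest, top faces 188 mm above the seat top and outer faces flush with the seat's x-edges; a 39×39 mm post under the front of each armrest stands on the seat at the front corner.


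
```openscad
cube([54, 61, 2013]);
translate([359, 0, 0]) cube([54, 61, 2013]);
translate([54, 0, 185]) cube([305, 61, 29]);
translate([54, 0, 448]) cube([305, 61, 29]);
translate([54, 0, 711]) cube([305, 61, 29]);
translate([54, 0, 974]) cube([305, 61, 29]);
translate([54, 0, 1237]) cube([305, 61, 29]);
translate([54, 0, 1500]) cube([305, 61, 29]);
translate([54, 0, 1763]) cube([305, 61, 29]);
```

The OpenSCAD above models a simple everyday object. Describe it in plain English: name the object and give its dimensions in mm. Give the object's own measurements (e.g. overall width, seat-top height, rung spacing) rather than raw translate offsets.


A straight ladder. Two 54×61 mm vertical rails, 2013 mm tall, stand 413 mm apart (outside-to-outside) with their front faces coplanar on the −y side. 7 rungs, each 61 mm deep and 29 mm tall, span between the inner faces of the rails, front faces flush with the rails. The lowest rung's underside is at z = 185 mm and rungs are spaced 263 mm apart (underside to underside).


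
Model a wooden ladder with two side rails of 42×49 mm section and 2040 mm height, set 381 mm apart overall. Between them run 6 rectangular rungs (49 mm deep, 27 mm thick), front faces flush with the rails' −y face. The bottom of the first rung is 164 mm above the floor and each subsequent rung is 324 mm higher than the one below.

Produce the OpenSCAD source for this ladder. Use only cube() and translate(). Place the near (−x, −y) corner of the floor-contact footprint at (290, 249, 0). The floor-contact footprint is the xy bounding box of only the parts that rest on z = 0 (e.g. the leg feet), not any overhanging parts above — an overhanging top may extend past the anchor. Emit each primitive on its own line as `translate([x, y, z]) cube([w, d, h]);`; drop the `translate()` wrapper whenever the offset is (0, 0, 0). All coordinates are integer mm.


translate([290, 249, 0]) cube([42, 49, 2040]);
translate([629, 249, 0]) cube([42, 49, 2040]);
translate([332, 249, 164]) cube([297, 49, 27]);
translate([332, 249, 488]) cube([297, 49, 27]);
translate([332, 249, 812]) cube([297, 49, 27]);
translate([332, 249, 1136]) cube([297, 49, 27]);
translate([332, 249, 1460]) cube([297, 49, 27]);
translate([332, 249, 1784]) cube([297, 49, 27]);


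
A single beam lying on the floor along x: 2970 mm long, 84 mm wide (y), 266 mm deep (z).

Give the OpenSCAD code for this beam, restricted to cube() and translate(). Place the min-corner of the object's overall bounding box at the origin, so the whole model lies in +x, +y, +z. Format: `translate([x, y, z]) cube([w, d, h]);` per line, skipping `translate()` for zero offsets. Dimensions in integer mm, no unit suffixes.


cube([2970, 84, 266]);


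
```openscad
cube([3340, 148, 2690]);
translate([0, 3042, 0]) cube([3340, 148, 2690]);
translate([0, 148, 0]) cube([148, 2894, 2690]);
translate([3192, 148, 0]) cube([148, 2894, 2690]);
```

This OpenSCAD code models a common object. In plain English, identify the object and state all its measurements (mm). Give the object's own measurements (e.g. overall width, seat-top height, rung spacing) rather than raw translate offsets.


The wall frame of a small rectangular building: four walls, each 2690 mm tall and 148 mm thick, enclosing a footprint 3340 mm (x) by 3190 mm (y) outside-to-outside, with no floor or roof. The front and back walls (the −y and +y sides) span the full width; the two side walls fit between them.


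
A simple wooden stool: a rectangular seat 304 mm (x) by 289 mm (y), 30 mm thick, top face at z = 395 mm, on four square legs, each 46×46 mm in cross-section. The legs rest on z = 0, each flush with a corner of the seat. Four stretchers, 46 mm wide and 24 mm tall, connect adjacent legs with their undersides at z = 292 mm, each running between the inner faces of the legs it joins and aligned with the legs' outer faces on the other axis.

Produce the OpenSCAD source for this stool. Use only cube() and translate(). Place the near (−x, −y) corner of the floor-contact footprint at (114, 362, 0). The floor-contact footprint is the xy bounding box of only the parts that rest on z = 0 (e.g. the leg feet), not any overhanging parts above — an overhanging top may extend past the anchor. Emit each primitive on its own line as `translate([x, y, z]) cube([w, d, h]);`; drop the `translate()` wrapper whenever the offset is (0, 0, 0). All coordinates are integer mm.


// leg_h = 395 - 30 = 365
// stretcher span = 304 - 2*46 = 212
translate([114, 362, 365]) cube([304, 289, 30]);
translate([114, 362, 0]) cube([46, 46, 365]);
translate([372, 362, 0]) cube([46, 46, 365]);
translate([114, 605, 0]) cube([46, 46, 365]);
translate([372, 605, 0]) cube([46, 46, 365]);
translate([160, 362, 292]) cube([212, 46, 24]);
translate([160, 605, 292]) cube([212, 46, 24]);
translate([114, 408, 292]) cube([46, 197, 24]);
translate([372, 408, 292]) cube([46, 197, 24]);


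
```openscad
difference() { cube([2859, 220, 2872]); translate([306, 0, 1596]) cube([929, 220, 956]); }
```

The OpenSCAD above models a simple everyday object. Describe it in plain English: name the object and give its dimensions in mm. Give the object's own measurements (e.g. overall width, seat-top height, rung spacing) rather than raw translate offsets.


A wall 2859 mm long (x), 220 mm thick (y), 2872 mm tall, with a rectangular window opening cut through it. The opening is 929 mm wide and 956 mm tall; its sill is at z = 1596 mm and its near (−x) edge is 306 mm from the wall's −x end. The opening passes through the full wall thickness.


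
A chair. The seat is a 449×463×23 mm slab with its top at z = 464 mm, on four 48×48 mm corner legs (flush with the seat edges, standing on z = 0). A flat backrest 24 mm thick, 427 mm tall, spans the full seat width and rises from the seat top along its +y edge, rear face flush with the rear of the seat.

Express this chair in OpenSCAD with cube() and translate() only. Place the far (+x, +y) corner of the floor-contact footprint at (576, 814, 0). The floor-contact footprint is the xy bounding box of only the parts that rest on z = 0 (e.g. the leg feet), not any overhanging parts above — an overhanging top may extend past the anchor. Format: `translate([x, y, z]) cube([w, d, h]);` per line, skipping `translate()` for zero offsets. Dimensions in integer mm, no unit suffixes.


translate([127, 351, 441]) cube([449, 463, 23]);
translate([127, 351, 0]) cube([48, 48, 441]);
translate([528, 351, 0]) cube([48, 48, 441]);
translate([127, 766, 0]) cube([48, 48, 441]);
translate([528, 766, 0]) cube([48, 48, 441]);
translate([127, 790, 464]) cube([449, 24, 427]);


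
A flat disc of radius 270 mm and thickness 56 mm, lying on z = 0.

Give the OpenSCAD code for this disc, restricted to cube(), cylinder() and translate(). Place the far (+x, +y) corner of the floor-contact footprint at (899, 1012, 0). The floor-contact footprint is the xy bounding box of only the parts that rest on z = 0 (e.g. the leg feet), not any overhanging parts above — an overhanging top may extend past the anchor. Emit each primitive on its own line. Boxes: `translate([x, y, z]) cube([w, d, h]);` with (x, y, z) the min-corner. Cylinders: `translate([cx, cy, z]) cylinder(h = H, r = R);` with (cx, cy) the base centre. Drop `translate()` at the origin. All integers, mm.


translate([629, 742, 0]) cylinder(h = 56, r = 270);


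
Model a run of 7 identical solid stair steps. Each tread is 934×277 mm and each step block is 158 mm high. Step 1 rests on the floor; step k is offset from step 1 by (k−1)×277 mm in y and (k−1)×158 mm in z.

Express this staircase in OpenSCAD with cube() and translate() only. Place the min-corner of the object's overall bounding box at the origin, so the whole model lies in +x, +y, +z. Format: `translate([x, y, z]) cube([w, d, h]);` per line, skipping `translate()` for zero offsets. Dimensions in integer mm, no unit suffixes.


cube([934, 277, 158]);
translate([0, 277, 158]) cube([934, 277, 158]);
translate([0, 554, 316]) cube([934, 277, 158]);
translate([0, 831, 474]) cube([934, 277, 158]);
translate([0, 1108, 632]) cube([934, 277, 158]);
translate([0, 1385, 790]) cube([934, 277, 158]);
translate([0, 1662, 948]) cube([934, 277, 158]);


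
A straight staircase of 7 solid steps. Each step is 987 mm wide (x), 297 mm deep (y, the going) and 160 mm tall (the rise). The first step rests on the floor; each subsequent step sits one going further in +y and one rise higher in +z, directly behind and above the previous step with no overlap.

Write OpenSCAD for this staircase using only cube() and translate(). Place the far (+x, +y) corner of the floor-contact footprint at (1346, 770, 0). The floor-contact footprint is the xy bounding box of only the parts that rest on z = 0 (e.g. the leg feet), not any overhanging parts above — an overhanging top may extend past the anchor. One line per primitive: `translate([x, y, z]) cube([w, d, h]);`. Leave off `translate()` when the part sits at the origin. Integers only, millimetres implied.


translate([359, 473, 0]) cube([987, 297, 160]);
translate([359, 770, 160]) cube([987, 297, 160]);
translate([359, 1067, 320]) cube([987, 297, 160]);
translate([359, 1364, 480]) cube([987, 297, 160]);
translate([359, 1661, 640]) cube([987, 297, 160]);
translate([359, 1958, 800]) cube([987, 297, 160]);
translate([359, 2255, 960]) cube([987, 297, 160]);


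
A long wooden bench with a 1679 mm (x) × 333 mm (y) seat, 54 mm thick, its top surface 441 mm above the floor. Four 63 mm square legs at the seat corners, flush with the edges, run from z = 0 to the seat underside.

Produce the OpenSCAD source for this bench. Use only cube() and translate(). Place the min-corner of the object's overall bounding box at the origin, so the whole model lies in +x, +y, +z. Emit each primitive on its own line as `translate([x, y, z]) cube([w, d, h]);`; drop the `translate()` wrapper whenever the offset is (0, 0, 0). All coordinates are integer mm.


translate([0, 0, 387]) cube([1679, 333, 54]);
cube([63, 63, 387]);
translate([0, 270, 0]) cube([63, 63, 387]);
translate([1616, 0, 0]) cube([63, 63, 387]);
translate([1616, 270, 0]) cube([63, 63, 387]);


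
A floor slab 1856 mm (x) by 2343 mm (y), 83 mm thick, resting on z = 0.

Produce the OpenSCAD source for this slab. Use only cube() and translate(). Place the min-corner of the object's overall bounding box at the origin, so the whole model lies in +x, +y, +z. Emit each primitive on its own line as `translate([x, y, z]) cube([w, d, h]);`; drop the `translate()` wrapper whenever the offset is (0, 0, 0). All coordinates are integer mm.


cube([1856, 2343, 83]);


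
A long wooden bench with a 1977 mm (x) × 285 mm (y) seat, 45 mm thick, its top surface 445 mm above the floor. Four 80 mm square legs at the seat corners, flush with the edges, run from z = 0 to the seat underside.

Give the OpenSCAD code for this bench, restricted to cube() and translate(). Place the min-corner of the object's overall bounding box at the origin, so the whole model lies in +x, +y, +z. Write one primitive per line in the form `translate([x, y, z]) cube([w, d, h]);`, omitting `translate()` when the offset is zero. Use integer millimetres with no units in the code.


// leg_h = 445 − 45 = 400
translate([0, 0, 400]) cube([1977, 285, 45]);
cube([80, 80, 400]);
translate([0, 205, 0]) cube([80, 80, 400]);
translate([1897, 0, 0]) cube([80, 80, 400]);
translate([1897, 205, 0]) cube([80, 80, 400]);


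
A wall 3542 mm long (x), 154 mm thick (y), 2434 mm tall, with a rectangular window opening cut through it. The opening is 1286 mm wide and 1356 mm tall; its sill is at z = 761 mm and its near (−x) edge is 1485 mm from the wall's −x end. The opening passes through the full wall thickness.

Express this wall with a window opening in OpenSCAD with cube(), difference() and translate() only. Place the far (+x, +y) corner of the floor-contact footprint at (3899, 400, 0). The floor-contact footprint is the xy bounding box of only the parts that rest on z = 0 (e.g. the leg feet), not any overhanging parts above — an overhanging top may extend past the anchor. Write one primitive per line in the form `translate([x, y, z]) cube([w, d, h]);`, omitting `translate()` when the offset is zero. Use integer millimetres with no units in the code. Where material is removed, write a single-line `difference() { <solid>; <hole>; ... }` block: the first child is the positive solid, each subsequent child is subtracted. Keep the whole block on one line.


difference() { translate([357, 246, 0]) cube([3542, 154, 2434]); translate([1842, 246, 761]) cube([1286, 154, 1356]); }


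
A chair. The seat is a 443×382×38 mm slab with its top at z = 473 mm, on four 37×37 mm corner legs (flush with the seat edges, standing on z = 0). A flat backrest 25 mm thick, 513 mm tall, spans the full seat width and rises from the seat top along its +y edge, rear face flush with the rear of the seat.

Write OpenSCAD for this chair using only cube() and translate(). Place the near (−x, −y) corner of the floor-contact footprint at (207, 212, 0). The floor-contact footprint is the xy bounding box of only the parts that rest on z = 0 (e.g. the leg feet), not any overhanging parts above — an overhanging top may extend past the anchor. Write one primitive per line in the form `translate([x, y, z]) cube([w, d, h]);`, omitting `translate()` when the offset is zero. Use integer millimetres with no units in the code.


translate([207, 212, 435]) cube([443, 382, 38]);
translate([207, 212, 0]) cube([37, 37, 435]);
translate([613, 212, 0]) cube([37, 37, 435]);
translate([207, 557, 0]) cube([37, 37, 435]);
translate([613, 557, 0]) cube([37, 37, 435]);
translate([207, 569, 473]) cube([443, 25, 513]);


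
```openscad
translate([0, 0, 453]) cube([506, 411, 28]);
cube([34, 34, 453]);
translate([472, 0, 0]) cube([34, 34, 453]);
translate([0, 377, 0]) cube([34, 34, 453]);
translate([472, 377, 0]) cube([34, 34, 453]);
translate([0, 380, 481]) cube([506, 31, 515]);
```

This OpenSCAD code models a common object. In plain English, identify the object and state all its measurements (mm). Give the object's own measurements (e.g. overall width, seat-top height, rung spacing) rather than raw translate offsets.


A chair. The seat is a 506×411×28 mm slab with its top at z = 481 mm, on four 34×34 mm corner legs (flush with the seat edges, standing on z = 0). A flat backrest 31 mm thick, 515 mm tall, spans the full seat width and rises from the seat top along its +y edge, rear face flush with the rear of the seat.


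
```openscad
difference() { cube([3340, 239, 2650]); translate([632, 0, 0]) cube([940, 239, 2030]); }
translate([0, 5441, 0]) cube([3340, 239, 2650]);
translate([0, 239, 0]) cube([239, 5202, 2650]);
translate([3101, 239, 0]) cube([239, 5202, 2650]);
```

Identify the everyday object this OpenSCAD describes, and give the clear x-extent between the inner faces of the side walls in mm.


A single room. The interior width is 2862 mm.

Four walls enclosing a rectangle with a door in the front wall — a room. Outside width 3340 minus two 239 mm walls gives 2862 mm.


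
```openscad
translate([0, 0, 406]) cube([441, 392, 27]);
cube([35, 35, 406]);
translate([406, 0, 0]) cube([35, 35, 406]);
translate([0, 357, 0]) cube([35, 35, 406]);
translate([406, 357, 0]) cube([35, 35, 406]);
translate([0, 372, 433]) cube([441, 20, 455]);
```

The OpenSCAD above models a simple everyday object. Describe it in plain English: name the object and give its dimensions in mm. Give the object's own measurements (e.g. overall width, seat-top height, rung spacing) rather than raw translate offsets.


A chair. The seat is a 441×392×27 mm slab with its top at z = 433 mm, on four 35×35 mm corner legs (flush with the seat edges, standing on z = 0). A flat backrest 20 mm thick, 455 mm tall, spans the full seat width and rises from the seat top along its +y edge, rear face flush with the rear of the seat.


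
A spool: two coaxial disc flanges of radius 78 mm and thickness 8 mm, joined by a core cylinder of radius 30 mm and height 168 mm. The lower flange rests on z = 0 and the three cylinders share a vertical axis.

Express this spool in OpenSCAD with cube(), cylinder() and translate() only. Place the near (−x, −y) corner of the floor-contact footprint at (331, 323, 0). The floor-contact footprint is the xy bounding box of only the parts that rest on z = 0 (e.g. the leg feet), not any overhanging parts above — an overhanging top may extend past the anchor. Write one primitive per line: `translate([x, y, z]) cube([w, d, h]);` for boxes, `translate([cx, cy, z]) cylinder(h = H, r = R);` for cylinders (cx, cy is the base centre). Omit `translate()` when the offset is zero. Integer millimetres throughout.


translate([409, 401, 0]) cylinder(h = 8, r = 78);
translate([409, 401, 8]) cylinder(h = 168, r = 30);
translate([409, 401, 176]) cylinder(h = 8, r = 78);


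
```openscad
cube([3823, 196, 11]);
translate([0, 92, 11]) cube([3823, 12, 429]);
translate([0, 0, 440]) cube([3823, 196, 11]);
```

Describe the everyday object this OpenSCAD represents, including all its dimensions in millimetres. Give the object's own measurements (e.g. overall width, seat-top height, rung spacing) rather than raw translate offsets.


An I-beam lying along x, 3823 mm long. Overall section height 451 mm. Two flanges 196 mm wide (y) and 11 mm thick, one on the floor and one at the top; a web 12 mm thick runs between them, centred on the flange width.


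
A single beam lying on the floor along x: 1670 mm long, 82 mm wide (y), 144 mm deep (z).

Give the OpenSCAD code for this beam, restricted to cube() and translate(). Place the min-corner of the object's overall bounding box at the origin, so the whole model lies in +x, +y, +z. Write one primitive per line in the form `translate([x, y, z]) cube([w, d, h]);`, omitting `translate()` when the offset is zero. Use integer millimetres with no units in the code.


cube([1670, 82, 144]);


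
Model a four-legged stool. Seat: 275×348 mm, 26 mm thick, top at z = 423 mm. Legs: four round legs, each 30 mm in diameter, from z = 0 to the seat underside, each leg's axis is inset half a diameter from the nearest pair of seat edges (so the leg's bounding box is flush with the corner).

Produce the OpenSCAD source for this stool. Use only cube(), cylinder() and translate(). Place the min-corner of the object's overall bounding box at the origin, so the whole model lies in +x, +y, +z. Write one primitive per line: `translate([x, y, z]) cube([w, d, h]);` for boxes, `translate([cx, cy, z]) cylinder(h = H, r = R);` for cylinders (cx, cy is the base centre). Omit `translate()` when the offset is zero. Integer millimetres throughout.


translate([0, 0, 397]) cube([275, 348, 26]);
translate([15, 15, 0]) cylinder(h = 397, r = 15);
translate([260, 15, 0]) cylinder(h = 397, r = 15);
translate([15, 333, 0]) cylinder(h = 397, r = 15);
translate([260, 333, 0]) cylinder(h = 397, r = 15);


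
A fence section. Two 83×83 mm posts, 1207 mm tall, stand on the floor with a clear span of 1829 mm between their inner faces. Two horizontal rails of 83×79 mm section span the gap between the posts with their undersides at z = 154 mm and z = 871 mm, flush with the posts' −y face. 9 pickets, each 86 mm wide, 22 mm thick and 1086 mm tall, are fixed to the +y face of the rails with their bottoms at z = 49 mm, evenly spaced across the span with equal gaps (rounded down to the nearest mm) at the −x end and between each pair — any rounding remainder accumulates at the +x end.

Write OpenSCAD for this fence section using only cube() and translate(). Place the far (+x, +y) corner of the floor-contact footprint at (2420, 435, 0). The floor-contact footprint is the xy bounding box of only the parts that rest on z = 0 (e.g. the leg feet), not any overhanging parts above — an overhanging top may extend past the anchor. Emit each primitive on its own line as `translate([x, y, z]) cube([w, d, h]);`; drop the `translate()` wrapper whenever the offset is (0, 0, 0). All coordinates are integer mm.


translate([425, 352, 0]) cube([83, 83, 1207]);
translate([2337, 352, 0]) cube([83, 83, 1207]);
translate([508, 352, 154]) cube([1829, 83, 79]);
translate([508, 352, 871]) cube([1829, 83, 79]);
translate([613, 435, 49]) cube([86, 22, 1086]);
translate([804, 435, 49]) cube([86, 22, 1086]);
translate([995, 435, 49]) cube([86, 22, 1086]);
translate([1186, 435, 49]) cube([86, 22, 1086]);
translate([1377, 435, 49]) cube([86, 22, 1086]);
translate([1568, 435, 49]) cube([86, 22, 1086]);
translate([1759, 435, 49]) cube([86, 22, 1086]);
translate([1950, 435, 49]) cube([86, 22, 1086]);
translate([2141, 435, 49]) cube([86, 22, 1086]);


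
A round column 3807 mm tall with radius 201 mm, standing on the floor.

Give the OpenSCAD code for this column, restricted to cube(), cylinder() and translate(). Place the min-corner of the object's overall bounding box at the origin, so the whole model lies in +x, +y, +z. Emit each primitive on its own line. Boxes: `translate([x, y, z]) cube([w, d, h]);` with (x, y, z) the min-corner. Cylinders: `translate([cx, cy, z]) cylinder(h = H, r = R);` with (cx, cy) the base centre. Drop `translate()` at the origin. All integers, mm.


translate([201, 201, 0]) cylinder(h = 3807, r = 201);


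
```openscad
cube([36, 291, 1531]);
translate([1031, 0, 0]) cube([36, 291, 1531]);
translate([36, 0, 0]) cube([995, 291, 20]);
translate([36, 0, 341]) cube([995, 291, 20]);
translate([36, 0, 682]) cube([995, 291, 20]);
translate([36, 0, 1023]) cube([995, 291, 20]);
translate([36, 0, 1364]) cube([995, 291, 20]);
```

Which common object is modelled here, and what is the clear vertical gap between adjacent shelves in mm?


A bookshelf. The clear shelf gap is 321 mm.

Two tall side panels with 5 horizontal boards between them — a bookshelf. The first two shelf undersides are at z = 0 and z = 341; with shelf thickness 20, the clear gap is 341 − 0 − 20 = 321 mm.


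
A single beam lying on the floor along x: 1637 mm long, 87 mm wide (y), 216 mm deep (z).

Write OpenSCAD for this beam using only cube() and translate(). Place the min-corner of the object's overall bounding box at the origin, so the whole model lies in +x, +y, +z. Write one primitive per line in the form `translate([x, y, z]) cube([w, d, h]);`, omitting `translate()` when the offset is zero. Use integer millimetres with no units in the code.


cube([1637, 87, 216]);


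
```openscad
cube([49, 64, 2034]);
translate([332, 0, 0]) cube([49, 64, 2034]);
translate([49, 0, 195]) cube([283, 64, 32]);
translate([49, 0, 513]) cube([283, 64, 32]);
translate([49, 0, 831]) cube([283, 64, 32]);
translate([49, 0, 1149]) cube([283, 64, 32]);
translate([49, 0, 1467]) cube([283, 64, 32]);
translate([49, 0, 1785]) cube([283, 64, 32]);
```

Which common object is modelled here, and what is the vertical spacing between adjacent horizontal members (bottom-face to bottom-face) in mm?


A ladder. The rung spacing is 318 mm.

Two tall 49×64 posts with 6 short bars between them — a ladder. Adjacent rungs sit at z = 195 and z = 513, so the spacing is 513 − 195 = 318 mm.


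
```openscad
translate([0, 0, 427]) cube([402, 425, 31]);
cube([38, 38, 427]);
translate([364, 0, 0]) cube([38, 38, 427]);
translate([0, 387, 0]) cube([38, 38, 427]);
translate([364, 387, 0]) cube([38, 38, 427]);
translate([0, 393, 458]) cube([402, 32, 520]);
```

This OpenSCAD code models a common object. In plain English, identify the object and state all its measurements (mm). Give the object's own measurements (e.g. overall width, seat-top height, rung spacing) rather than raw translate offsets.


A chair. The seat is a 402×425×31 mm slab with its top at z = 458 mm, on four 38×38 mm corner legs (flush with the seat edges, standing on z = 0). A flat backrest 32 mm thick, 520 mm tall, spans the full seat width and rises from the seat top along its +y edge, rear face flush with the rear of the seat.


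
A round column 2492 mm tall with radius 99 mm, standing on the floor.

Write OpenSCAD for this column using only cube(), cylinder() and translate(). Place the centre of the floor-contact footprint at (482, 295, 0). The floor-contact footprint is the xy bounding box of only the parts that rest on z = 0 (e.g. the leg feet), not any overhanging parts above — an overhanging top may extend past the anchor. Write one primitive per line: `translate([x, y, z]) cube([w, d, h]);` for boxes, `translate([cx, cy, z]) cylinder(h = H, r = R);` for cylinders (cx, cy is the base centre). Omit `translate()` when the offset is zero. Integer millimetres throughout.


translate([482, 295, 0]) cylinder(h = 2492, r = 99);


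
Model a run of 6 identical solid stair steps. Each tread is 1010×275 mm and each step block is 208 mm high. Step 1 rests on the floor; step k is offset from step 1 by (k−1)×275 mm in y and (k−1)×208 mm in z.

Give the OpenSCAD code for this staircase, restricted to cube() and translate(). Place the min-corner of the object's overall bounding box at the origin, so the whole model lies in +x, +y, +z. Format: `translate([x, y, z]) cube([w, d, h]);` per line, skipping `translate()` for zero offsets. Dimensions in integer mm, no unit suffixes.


cube([1010, 275, 208]);
translate([0, 275, 208]) cube([1010, 275, 208]);
translate([0, 550, 416]) cube([1010, 275, 208]);
translate([0, 825, 624]) cube([1010, 275, 208]);
translate([0, 1100, 832]) cube([1010, 275, 208]);
translate([0, 1375, 1040]) cube([1010, 275, 208]);


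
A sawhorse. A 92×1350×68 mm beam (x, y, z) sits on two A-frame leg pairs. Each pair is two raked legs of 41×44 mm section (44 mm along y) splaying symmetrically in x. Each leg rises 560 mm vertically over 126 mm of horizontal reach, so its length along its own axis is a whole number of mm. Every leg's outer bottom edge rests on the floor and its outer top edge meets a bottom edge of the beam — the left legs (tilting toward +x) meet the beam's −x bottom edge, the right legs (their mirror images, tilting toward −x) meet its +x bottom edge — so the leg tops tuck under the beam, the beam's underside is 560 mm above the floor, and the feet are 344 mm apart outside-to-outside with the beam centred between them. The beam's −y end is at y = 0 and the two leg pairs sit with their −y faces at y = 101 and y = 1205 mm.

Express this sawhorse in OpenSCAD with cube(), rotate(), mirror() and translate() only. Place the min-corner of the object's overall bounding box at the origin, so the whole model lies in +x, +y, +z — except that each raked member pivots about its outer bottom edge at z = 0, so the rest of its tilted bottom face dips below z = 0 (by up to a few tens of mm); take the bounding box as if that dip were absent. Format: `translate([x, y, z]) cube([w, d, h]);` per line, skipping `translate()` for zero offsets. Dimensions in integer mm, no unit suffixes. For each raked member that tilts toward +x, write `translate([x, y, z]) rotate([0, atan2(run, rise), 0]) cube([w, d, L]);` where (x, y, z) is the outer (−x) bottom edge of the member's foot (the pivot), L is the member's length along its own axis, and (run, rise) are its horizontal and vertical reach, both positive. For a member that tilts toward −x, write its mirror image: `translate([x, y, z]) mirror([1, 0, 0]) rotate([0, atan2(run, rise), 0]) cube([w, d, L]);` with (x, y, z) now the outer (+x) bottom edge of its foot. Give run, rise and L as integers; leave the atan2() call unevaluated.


translate([126, 0, 560]) cube([92, 1350, 68]);
translate([0, 101, 0]) rotate([0, atan2(126, 560), 0]) cube([41, 44, 574]);
translate([344, 101, 0]) mirror([1, 0, 0]) rotate([0, atan2(126, 560), 0]) cube([41, 44, 574]);
translate([0, 1205, 0]) rotate([0, atan2(126, 560), 0]) cube([41, 44, 574]);
translate([344, 1205, 0]) mirror([1, 0, 0]) rotate([0, atan2(126, 560), 0]) cube([41, 44, 574]);


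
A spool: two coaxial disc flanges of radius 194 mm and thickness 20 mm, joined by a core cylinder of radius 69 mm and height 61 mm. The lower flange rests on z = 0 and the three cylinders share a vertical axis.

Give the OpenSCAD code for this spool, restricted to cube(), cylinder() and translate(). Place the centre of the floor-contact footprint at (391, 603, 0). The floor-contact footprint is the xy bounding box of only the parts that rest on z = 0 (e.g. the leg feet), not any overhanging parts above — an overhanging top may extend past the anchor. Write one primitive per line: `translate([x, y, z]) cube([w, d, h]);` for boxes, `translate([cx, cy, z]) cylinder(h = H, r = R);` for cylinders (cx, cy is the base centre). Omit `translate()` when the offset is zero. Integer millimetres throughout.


translate([391, 603, 0]) cylinder(h = 20, r = 194);
translate([391, 603, 20]) cylinder(h = 61, r = 69);
translate([391, 603, 81]) cylinder(h = 20, r = 194);
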